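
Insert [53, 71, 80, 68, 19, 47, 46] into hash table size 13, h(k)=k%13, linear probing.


Insert 53: h=1 -> slot 1
Insert 71: h=6 -> slot 6
Insert 80: h=2 -> slot 2
Insert 68: h=3 -> slot 3
Insert 19: h=6, 1 probes -> slot 7
Insert 47: h=8 -> slot 8
Insert 46: h=7, 2 probes -> slot 9

Table: [None, 53, 80, 68, None, None, 71, 19, 47, 46, None, None, None]


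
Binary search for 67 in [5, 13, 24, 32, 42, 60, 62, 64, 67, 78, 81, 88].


Step 1: lo=0, hi=11, mid=5, val=60
Step 2: lo=6, hi=11, mid=8, val=67

Found at index 8


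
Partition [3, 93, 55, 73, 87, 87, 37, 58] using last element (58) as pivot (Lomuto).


Pivot: 58
  3 <= 58: advance i (no swap)
  55 <= 58: swap -> [3, 55, 93, 73, 87, 87, 37, 58]
  37 <= 58: swap -> [3, 55, 37, 73, 87, 87, 93, 58]
Place pivot at 3: [3, 55, 37, 58, 87, 87, 93, 73]

Partitioned: [3, 55, 37, 58, 87, 87, 93, 73]


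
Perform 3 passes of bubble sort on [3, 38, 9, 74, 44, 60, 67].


Initial: [3, 38, 9, 74, 44, 60, 67]
Pass 1: [3, 9, 38, 44, 60, 67, 74] (4 swaps)
Pass 2: [3, 9, 38, 44, 60, 67, 74] (0 swaps)
Pass 3: [3, 9, 38, 44, 60, 67, 74] (0 swaps)

After 3 passes: [3, 9, 38, 44, 60, 67, 74]


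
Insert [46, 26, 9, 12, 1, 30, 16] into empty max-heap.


Insert 46: [46]
Insert 26: [46, 26]
Insert 9: [46, 26, 9]
Insert 12: [46, 26, 9, 12]
Insert 1: [46, 26, 9, 12, 1]
Insert 30: [46, 26, 30, 12, 1, 9]
Insert 16: [46, 26, 30, 12, 1, 9, 16]

Final heap: [46, 26, 30, 12, 1, 9, 16]


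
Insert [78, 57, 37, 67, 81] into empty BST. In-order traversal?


Insert 78: root
Insert 57: L from 78
Insert 37: L from 78 -> L from 57
Insert 67: L from 78 -> R from 57
Insert 81: R from 78

In-order: [37, 57, 67, 78, 81]


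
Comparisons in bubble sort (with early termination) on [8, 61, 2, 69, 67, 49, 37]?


Algorithm: bubble sort (with early termination)
Input: [8, 61, 2, 69, 67, 49, 37]
Sorted: [2, 8, 37, 49, 61, 67, 69]

20


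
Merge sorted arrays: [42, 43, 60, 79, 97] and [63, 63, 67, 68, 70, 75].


Take 42 from A
Take 43 from A
Take 60 from A
Take 63 from B
Take 63 from B
Take 67 from B
Take 68 from B
Take 70 from B
Take 75 from B

Merged: [42, 43, 60, 63, 63, 67, 68, 70, 75, 79, 97]


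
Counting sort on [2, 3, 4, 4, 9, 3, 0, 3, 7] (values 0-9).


Input: [2, 3, 4, 4, 9, 3, 0, 3, 7]
Counts: [1, 0, 1, 3, 2, 0, 0, 1, 0, 1]

Sorted: [0, 2, 3, 3, 3, 4, 4, 7, 9]


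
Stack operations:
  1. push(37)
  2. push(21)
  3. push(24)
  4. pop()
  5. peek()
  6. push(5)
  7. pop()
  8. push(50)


push(37) -> [37]
push(21) -> [37, 21]
push(24) -> [37, 21, 24]
pop()->24, [37, 21]
peek()->21
push(5) -> [37, 21, 5]
pop()->5, [37, 21]
push(50) -> [37, 21, 50]

Final stack: [37, 21, 50]


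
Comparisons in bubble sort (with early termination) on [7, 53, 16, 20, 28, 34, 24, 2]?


Algorithm: bubble sort (with early termination)
Input: [7, 53, 16, 20, 28, 34, 24, 2]
Sorted: [2, 7, 16, 20, 24, 28, 34, 53]

28


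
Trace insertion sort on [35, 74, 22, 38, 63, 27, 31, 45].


Initial: [35, 74, 22, 38, 63, 27, 31, 45]
Insert 74: [35, 74, 22, 38, 63, 27, 31, 45]
Insert 22: [22, 35, 74, 38, 63, 27, 31, 45]
Insert 38: [22, 35, 38, 74, 63, 27, 31, 45]
Insert 63: [22, 35, 38, 63, 74, 27, 31, 45]
Insert 27: [22, 27, 35, 38, 63, 74, 31, 45]
Insert 31: [22, 27, 31, 35, 38, 63, 74, 45]
Insert 45: [22, 27, 31, 35, 38, 45, 63, 74]

Sorted: [22, 27, 31, 35, 38, 45, 63, 74]


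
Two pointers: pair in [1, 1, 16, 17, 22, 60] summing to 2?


lo=0(1)+hi=5(60)=61
lo=0(1)+hi=4(22)=23
lo=0(1)+hi=3(17)=18
lo=0(1)+hi=2(16)=17
lo=0(1)+hi=1(1)=2

Yes: 1+1=2


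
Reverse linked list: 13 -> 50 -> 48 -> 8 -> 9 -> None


Step 1: curr=13, set curr.next=prev(None) | reversed so far: 13
Step 2: curr=50, set curr.next=prev(13) | reversed so far: 50 -> 13
Step 3: curr=48, set curr.next=prev(50) | reversed so far: 48 -> 50 -> 13
Step 4: curr=8, set curr.next=prev(48) | reversed so far: 8 -> 48 -> 50 -> 13
Step 5: curr=9, set curr.next=prev(8) | reversed so far: 9 -> 8 -> 48 -> 50 -> 13

9 -> 8 -> 48 -> 50 -> 13 -> None


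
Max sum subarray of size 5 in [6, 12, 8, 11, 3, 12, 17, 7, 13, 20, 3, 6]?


[0:5]: 40
[1:6]: 46
[2:7]: 51
[3:8]: 50
[4:9]: 52
[5:10]: 69
[6:11]: 60
[7:12]: 49

Max: 69 at [5:10]


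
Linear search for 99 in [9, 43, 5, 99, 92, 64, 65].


i=0: 9!=99
i=1: 43!=99
i=2: 5!=99
i=3: 99==99 found!

Found at 3, 4 comps


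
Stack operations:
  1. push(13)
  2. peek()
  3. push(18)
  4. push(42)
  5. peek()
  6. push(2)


push(13) -> [13]
peek()->13
push(18) -> [13, 18]
push(42) -> [13, 18, 42]
peek()->42
push(2) -> [13, 18, 42, 2]

Final stack: [13, 18, 42, 2]


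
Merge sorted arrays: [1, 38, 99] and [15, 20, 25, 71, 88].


Take 1 from A
Take 15 from B
Take 20 from B
Take 25 from B
Take 38 from A
Take 71 from B
Take 88 from B

Merged: [1, 15, 20, 25, 38, 71, 88, 99]


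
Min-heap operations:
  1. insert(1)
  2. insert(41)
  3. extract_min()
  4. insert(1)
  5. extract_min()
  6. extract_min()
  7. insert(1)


insert(1) -> [1]
insert(41) -> [1, 41]
extract_min()->1, [41]
insert(1) -> [1, 41]
extract_min()->1, [41]
extract_min()->41, []
insert(1) -> [1]

Final heap: [1]


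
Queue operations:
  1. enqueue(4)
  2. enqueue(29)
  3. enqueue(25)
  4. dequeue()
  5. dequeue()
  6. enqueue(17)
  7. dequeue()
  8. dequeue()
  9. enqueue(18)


enqueue(4) -> [4]
enqueue(29) -> [4, 29]
enqueue(25) -> [4, 29, 25]
dequeue()->4, [29, 25]
dequeue()->29, [25]
enqueue(17) -> [25, 17]
dequeue()->25, [17]
dequeue()->17, []
enqueue(18) -> [18]

Final queue: [18]


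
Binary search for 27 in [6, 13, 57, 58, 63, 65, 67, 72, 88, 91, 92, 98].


Step 1: lo=0, hi=11, mid=5, val=65
Step 2: lo=0, hi=4, mid=2, val=57
Step 3: lo=0, hi=1, mid=0, val=6
Step 4: lo=1, hi=1, mid=1, val=13

Not found


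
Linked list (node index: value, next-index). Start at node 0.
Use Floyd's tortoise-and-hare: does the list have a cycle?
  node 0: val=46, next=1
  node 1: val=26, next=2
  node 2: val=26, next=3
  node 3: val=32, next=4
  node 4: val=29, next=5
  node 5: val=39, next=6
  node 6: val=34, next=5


Floyd's tortoise (slow, +1) and hare (fast, +2):
  init: slow=0, fast=0
  step 1: slow=1, fast=2
  step 2: slow=2, fast=4
  step 3: slow=3, fast=6
  step 4: slow=4, fast=6
  step 5: slow=5, fast=6
  step 6: slow=6, fast=6
  slow == fast at node 6: cycle detected

Cycle: yes


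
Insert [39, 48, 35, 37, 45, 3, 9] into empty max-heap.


Insert 39: [39]
Insert 48: [48, 39]
Insert 35: [48, 39, 35]
Insert 37: [48, 39, 35, 37]
Insert 45: [48, 45, 35, 37, 39]
Insert 3: [48, 45, 35, 37, 39, 3]
Insert 9: [48, 45, 35, 37, 39, 3, 9]

Final heap: [48, 45, 35, 37, 39, 3, 9]


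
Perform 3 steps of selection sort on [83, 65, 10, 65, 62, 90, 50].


Initial: [83, 65, 10, 65, 62, 90, 50]
Step 1: min=10 at 2
  Swap: [10, 65, 83, 65, 62, 90, 50]
Step 2: min=50 at 6
  Swap: [10, 50, 83, 65, 62, 90, 65]
Step 3: min=62 at 4
  Swap: [10, 50, 62, 65, 83, 90, 65]

After 3 steps: [10, 50, 62, 65, 83, 90, 65]


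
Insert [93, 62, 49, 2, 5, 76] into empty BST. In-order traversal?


Insert 93: root
Insert 62: L from 93
Insert 49: L from 93 -> L from 62
Insert 2: L from 93 -> L from 62 -> L from 49
Insert 5: L from 93 -> L from 62 -> L from 49 -> R from 2
Insert 76: L from 93 -> R from 62

In-order: [2, 5, 49, 62, 76, 93]


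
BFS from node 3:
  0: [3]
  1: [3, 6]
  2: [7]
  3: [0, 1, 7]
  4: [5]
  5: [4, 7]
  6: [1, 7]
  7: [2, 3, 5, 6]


Visit 3, enqueue [0, 1, 7]
Visit 0, enqueue []
Visit 1, enqueue [6]
Visit 7, enqueue [2, 5]
Visit 6, enqueue []
Visit 2, enqueue []
Visit 5, enqueue [4]
Visit 4, enqueue []

BFS order: [3, 0, 1, 7, 6, 2, 5, 4]


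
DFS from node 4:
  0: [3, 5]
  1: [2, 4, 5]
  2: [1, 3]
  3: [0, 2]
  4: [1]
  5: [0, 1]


Visit 4, push [1]
Visit 1, push [5, 2]
Visit 2, push [3]
Visit 3, push [0]
Visit 0, push [5]
Visit 5, push []

DFS order: [4, 1, 2, 3, 0, 5]


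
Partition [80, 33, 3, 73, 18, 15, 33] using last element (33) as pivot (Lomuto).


Pivot: 33
  33 <= 33: swap -> [33, 80, 3, 73, 18, 15, 33]
  3 <= 33: swap -> [33, 3, 80, 73, 18, 15, 33]
  18 <= 33: swap -> [33, 3, 18, 73, 80, 15, 33]
  15 <= 33: swap -> [33, 3, 18, 15, 80, 73, 33]
Place pivot at 4: [33, 3, 18, 15, 33, 73, 80]

Partitioned: [33, 3, 18, 15, 33, 73, 80]


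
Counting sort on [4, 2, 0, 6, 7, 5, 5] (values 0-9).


Input: [4, 2, 0, 6, 7, 5, 5]
Counts: [1, 0, 1, 0, 1, 2, 1, 1, 0, 0]

Sorted: [0, 2, 4, 5, 5, 6, 7]


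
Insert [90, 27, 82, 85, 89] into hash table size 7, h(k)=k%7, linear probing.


Insert 90: h=6 -> slot 6
Insert 27: h=6, 1 probes -> slot 0
Insert 82: h=5 -> slot 5
Insert 85: h=1 -> slot 1
Insert 89: h=5, 4 probes -> slot 2

Table: [27, 85, 89, None, None, 82, 90]


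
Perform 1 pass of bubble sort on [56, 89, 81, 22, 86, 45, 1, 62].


Initial: [56, 89, 81, 22, 86, 45, 1, 62]
Pass 1: [56, 81, 22, 86, 45, 1, 62, 89] (6 swaps)

After 1 pass: [56, 81, 22, 86, 45, 1, 62, 89]


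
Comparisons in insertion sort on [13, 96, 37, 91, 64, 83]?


Algorithm: insertion sort
Input: [13, 96, 37, 91, 64, 83]
Sorted: [13, 37, 64, 83, 91, 96]

11


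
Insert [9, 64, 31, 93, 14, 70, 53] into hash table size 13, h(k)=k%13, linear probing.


Insert 9: h=9 -> slot 9
Insert 64: h=12 -> slot 12
Insert 31: h=5 -> slot 5
Insert 93: h=2 -> slot 2
Insert 14: h=1 -> slot 1
Insert 70: h=5, 1 probes -> slot 6
Insert 53: h=1, 2 probes -> slot 3

Table: [None, 14, 93, 53, None, 31, 70, None, None, 9, None, None, 64]


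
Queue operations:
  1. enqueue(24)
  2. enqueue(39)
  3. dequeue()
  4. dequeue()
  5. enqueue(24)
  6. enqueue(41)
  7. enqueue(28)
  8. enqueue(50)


enqueue(24) -> [24]
enqueue(39) -> [24, 39]
dequeue()->24, [39]
dequeue()->39, []
enqueue(24) -> [24]
enqueue(41) -> [24, 41]
enqueue(28) -> [24, 41, 28]
enqueue(50) -> [24, 41, 28, 50]

Final queue: [24, 41, 28, 50]


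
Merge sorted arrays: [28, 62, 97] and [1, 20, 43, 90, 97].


Take 1 from B
Take 20 from B
Take 28 from A
Take 43 from B
Take 62 from A
Take 90 from B
Take 97 from A

Merged: [1, 20, 28, 43, 62, 90, 97, 97]


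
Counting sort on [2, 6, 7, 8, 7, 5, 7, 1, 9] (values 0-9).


Input: [2, 6, 7, 8, 7, 5, 7, 1, 9]
Counts: [0, 1, 1, 0, 0, 1, 1, 3, 1, 1]

Sorted: [1, 2, 5, 6, 7, 7, 7, 8, 9]


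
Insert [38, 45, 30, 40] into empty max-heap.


Insert 38: [38]
Insert 45: [45, 38]
Insert 30: [45, 38, 30]
Insert 40: [45, 40, 30, 38]

Final heap: [45, 40, 30, 38]


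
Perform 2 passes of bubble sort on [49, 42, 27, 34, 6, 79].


Initial: [49, 42, 27, 34, 6, 79]
Pass 1: [42, 27, 34, 6, 49, 79] (4 swaps)
Pass 2: [27, 34, 6, 42, 49, 79] (3 swaps)

After 2 passes: [27, 34, 6, 42, 49, 79]


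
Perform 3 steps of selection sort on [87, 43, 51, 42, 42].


Initial: [87, 43, 51, 42, 42]
Step 1: min=42 at 3
  Swap: [42, 43, 51, 87, 42]
Step 2: min=42 at 4
  Swap: [42, 42, 51, 87, 43]
Step 3: min=43 at 4
  Swap: [42, 42, 43, 87, 51]

After 3 steps: [42, 42, 43, 87, 51]


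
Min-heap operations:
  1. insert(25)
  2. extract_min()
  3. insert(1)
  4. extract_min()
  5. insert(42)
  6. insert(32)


insert(25) -> [25]
extract_min()->25, []
insert(1) -> [1]
extract_min()->1, []
insert(42) -> [42]
insert(32) -> [32, 42]

Final heap: [32, 42]


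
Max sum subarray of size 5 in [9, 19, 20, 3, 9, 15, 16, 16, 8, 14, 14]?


[0:5]: 60
[1:6]: 66
[2:7]: 63
[3:8]: 59
[4:9]: 64
[5:10]: 69
[6:11]: 68

Max: 69 at [5:10]


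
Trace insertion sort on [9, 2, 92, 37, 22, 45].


Initial: [9, 2, 92, 37, 22, 45]
Insert 2: [2, 9, 92, 37, 22, 45]
Insert 92: [2, 9, 92, 37, 22, 45]
Insert 37: [2, 9, 37, 92, 22, 45]
Insert 22: [2, 9, 22, 37, 92, 45]
Insert 45: [2, 9, 22, 37, 45, 92]

Sorted: [2, 9, 22, 37, 45, 92]


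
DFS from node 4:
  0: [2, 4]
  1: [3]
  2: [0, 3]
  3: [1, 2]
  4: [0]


Visit 4, push [0]
Visit 0, push [2]
Visit 2, push [3]
Visit 3, push [1]
Visit 1, push []

DFS order: [4, 0, 2, 3, 1]


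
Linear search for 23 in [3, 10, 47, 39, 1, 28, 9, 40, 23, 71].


i=0: 3!=23
i=1: 10!=23
i=2: 47!=23
i=3: 39!=23
i=4: 1!=23
i=5: 28!=23
i=6: 9!=23
i=7: 40!=23
i=8: 23==23 found!

Found at 8, 9 comps


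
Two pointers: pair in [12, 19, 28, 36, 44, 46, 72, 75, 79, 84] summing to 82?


lo=0(12)+hi=9(84)=96
lo=0(12)+hi=8(79)=91
lo=0(12)+hi=7(75)=87
lo=0(12)+hi=6(72)=84
lo=0(12)+hi=5(46)=58
lo=1(19)+hi=5(46)=65
lo=2(28)+hi=5(46)=74
lo=3(36)+hi=5(46)=82

Yes: 36+46=82


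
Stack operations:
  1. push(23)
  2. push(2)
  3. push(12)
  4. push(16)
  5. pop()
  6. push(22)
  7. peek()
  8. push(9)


push(23) -> [23]
push(2) -> [23, 2]
push(12) -> [23, 2, 12]
push(16) -> [23, 2, 12, 16]
pop()->16, [23, 2, 12]
push(22) -> [23, 2, 12, 22]
peek()->22
push(9) -> [23, 2, 12, 22, 9]

Final stack: [23, 2, 12, 22, 9]


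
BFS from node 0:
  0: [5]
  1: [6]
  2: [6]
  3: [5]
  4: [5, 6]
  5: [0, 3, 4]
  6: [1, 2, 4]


Visit 0, enqueue [5]
Visit 5, enqueue [3, 4]
Visit 3, enqueue []
Visit 4, enqueue [6]
Visit 6, enqueue [1, 2]
Visit 1, enqueue []
Visit 2, enqueue []

BFS order: [0, 5, 3, 4, 6, 1, 2]


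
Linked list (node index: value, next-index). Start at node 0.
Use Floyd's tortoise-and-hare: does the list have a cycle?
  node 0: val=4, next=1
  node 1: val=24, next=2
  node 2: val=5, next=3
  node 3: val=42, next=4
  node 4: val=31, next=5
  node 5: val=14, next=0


Floyd's tortoise (slow, +1) and hare (fast, +2):
  init: slow=0, fast=0
  step 1: slow=1, fast=2
  step 2: slow=2, fast=4
  step 3: slow=3, fast=0
  step 4: slow=4, fast=2
  step 5: slow=5, fast=4
  step 6: slow=0, fast=0
  slow == fast at node 0: cycle detected

Cycle: yes


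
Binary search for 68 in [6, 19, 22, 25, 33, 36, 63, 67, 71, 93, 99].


Step 1: lo=0, hi=10, mid=5, val=36
Step 2: lo=6, hi=10, mid=8, val=71
Step 3: lo=6, hi=7, mid=6, val=63
Step 4: lo=7, hi=7, mid=7, val=67

Not found


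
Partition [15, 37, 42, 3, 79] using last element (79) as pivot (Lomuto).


Pivot: 79
  15 <= 79: advance i (no swap)
  37 <= 79: advance i (no swap)
  42 <= 79: advance i (no swap)
  3 <= 79: advance i (no swap)
Place pivot at 4: [15, 37, 42, 3, 79]

Partitioned: [15, 37, 42, 3, 79]


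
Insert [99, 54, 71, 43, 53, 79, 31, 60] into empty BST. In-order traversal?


Insert 99: root
Insert 54: L from 99
Insert 71: L from 99 -> R from 54
Insert 43: L from 99 -> L from 54
Insert 53: L from 99 -> L from 54 -> R from 43
Insert 79: L from 99 -> R from 54 -> R from 71
Insert 31: L from 99 -> L from 54 -> L from 43
Insert 60: L from 99 -> R from 54 -> L from 71

In-order: [31, 43, 53, 54, 60, 71, 79, 99]


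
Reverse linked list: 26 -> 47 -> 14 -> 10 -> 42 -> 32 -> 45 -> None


Step 1: curr=26, set curr.next=prev(None) | reversed so far: 26
Step 2: curr=47, set curr.next=prev(26) | reversed so far: 47 -> 26
Step 3: curr=14, set curr.next=prev(47) | reversed so far: 14 -> 47 -> 26
Step 4: curr=10, set curr.next=prev(14) | reversed so far: 10 -> 14 -> 47 -> 26
Step 5: curr=42, set curr.next=prev(10) | reversed so far: 42 -> 10 -> 14 -> 47 -> 26
Step 6: curr=32, set curr.next=prev(42) | reversed so far: 32 -> 42 -> 10 -> 14 -> 47 -> 26
Step 7: curr=45, set curr.next=prev(32) | reversed so far: 45 -> 32 -> 42 -> 10 -> 14 -> 47 -> 26

45 -> 32 -> 42 -> 10 -> 14 -> 47 -> 26 -> None


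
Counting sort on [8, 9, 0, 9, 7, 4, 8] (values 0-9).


Input: [8, 9, 0, 9, 7, 4, 8]
Counts: [1, 0, 0, 0, 1, 0, 0, 1, 2, 2]

Sorted: [0, 4, 7, 8, 8, 9, 9]


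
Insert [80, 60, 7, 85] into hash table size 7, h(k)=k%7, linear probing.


Insert 80: h=3 -> slot 3
Insert 60: h=4 -> slot 4
Insert 7: h=0 -> slot 0
Insert 85: h=1 -> slot 1

Table: [7, 85, None, 80, 60, None, None]


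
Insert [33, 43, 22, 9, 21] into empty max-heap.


Insert 33: [33]
Insert 43: [43, 33]
Insert 22: [43, 33, 22]
Insert 9: [43, 33, 22, 9]
Insert 21: [43, 33, 22, 9, 21]

Final heap: [43, 33, 22, 9, 21]


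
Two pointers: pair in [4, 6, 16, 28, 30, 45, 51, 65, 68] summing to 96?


lo=0(4)+hi=8(68)=72
lo=1(6)+hi=8(68)=74
lo=2(16)+hi=8(68)=84
lo=3(28)+hi=8(68)=96

Yes: 28+68=96


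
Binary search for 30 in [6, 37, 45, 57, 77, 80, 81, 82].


Step 1: lo=0, hi=7, mid=3, val=57
Step 2: lo=0, hi=2, mid=1, val=37
Step 3: lo=0, hi=0, mid=0, val=6

Not found


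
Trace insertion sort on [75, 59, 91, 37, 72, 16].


Initial: [75, 59, 91, 37, 72, 16]
Insert 59: [59, 75, 91, 37, 72, 16]
Insert 91: [59, 75, 91, 37, 72, 16]
Insert 37: [37, 59, 75, 91, 72, 16]
Insert 72: [37, 59, 72, 75, 91, 16]
Insert 16: [16, 37, 59, 72, 75, 91]

Sorted: [16, 37, 59, 72, 75, 91]


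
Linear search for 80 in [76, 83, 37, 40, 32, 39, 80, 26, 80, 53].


i=0: 76!=80
i=1: 83!=80
i=2: 37!=80
i=3: 40!=80
i=4: 32!=80
i=5: 39!=80
i=6: 80==80 found!

Found at 6, 7 comps


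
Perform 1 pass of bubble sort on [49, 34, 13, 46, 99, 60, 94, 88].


Initial: [49, 34, 13, 46, 99, 60, 94, 88]
Pass 1: [34, 13, 46, 49, 60, 94, 88, 99] (6 swaps)

After 1 pass: [34, 13, 46, 49, 60, 94, 88, 99]


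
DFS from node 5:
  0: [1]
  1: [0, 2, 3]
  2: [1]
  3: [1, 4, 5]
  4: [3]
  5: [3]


Visit 5, push [3]
Visit 3, push [4, 1]
Visit 1, push [2, 0]
Visit 0, push []
Visit 2, push []
Visit 4, push []

DFS order: [5, 3, 1, 0, 2, 4]


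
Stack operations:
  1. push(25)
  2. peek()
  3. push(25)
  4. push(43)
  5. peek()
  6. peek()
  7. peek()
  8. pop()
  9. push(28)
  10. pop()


push(25) -> [25]
peek()->25
push(25) -> [25, 25]
push(43) -> [25, 25, 43]
peek()->43
peek()->43
peek()->43
pop()->43, [25, 25]
push(28) -> [25, 25, 28]
pop()->28, [25, 25]

Final stack: [25, 25]


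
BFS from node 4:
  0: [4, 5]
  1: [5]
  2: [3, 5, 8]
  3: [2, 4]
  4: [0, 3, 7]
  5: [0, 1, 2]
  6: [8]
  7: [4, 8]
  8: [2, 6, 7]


Visit 4, enqueue [0, 3, 7]
Visit 0, enqueue [5]
Visit 3, enqueue [2]
Visit 7, enqueue [8]
Visit 5, enqueue [1]
Visit 2, enqueue []
Visit 8, enqueue [6]
Visit 1, enqueue []
Visit 6, enqueue []

BFS order: [4, 0, 3, 7, 5, 2, 8, 1, 6]


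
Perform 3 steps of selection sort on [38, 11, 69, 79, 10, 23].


Initial: [38, 11, 69, 79, 10, 23]
Step 1: min=10 at 4
  Swap: [10, 11, 69, 79, 38, 23]
Step 2: min=11 at 1
  Swap: [10, 11, 69, 79, 38, 23]
Step 3: min=23 at 5
  Swap: [10, 11, 23, 79, 38, 69]

After 3 steps: [10, 11, 23, 79, 38, 69]


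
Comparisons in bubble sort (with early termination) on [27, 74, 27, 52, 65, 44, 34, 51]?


Algorithm: bubble sort (with early termination)
Input: [27, 74, 27, 52, 65, 44, 34, 51]
Sorted: [27, 27, 34, 44, 51, 52, 65, 74]

25


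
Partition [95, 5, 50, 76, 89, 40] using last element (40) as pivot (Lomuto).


Pivot: 40
  5 <= 40: swap -> [5, 95, 50, 76, 89, 40]
Place pivot at 1: [5, 40, 50, 76, 89, 95]

Partitioned: [5, 40, 50, 76, 89, 95]


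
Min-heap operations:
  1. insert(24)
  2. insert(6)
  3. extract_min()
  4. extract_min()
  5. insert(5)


insert(24) -> [24]
insert(6) -> [6, 24]
extract_min()->6, [24]
extract_min()->24, []
insert(5) -> [5]

Final heap: [5]


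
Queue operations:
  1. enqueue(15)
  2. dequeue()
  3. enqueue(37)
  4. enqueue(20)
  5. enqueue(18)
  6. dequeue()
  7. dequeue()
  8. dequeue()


enqueue(15) -> [15]
dequeue()->15, []
enqueue(37) -> [37]
enqueue(20) -> [37, 20]
enqueue(18) -> [37, 20, 18]
dequeue()->37, [20, 18]
dequeue()->20, [18]
dequeue()->18, []

Final queue: []


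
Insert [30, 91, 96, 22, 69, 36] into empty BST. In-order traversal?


Insert 30: root
Insert 91: R from 30
Insert 96: R from 30 -> R from 91
Insert 22: L from 30
Insert 69: R from 30 -> L from 91
Insert 36: R from 30 -> L from 91 -> L from 69

In-order: [22, 30, 36, 69, 91, 96]


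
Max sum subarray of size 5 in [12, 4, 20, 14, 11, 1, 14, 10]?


[0:5]: 61
[1:6]: 50
[2:7]: 60
[3:8]: 50

Max: 61 at [0:5]


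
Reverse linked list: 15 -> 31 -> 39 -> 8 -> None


Step 1: curr=15, set curr.next=prev(None) | reversed so far: 15
Step 2: curr=31, set curr.next=prev(15) | reversed so far: 31 -> 15
Step 3: curr=39, set curr.next=prev(31) | reversed so far: 39 -> 31 -> 15
Step 4: curr=8, set curr.next=prev(39) | reversed so far: 8 -> 39 -> 31 -> 15

8 -> 39 -> 31 -> 15 -> None


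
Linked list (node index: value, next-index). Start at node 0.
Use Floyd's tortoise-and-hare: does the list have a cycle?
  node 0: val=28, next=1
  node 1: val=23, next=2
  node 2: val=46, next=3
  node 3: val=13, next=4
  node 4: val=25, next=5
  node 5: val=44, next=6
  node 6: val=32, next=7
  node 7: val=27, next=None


Floyd's tortoise (slow, +1) and hare (fast, +2):
  init: slow=0, fast=0
  step 1: slow=1, fast=2
  step 2: slow=2, fast=4
  step 3: slow=3, fast=6
  step 4: fast 6->7->None, no cycle

Cycle: no


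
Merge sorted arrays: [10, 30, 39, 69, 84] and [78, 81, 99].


Take 10 from A
Take 30 from A
Take 39 from A
Take 69 from A
Take 78 from B
Take 81 from B
Take 84 from A

Merged: [10, 30, 39, 69, 78, 81, 84, 99]


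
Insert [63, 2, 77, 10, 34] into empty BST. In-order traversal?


Insert 63: root
Insert 2: L from 63
Insert 77: R from 63
Insert 10: L from 63 -> R from 2
Insert 34: L from 63 -> R from 2 -> R from 10

In-order: [2, 10, 34, 63, 77]


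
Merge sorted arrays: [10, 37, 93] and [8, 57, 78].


Take 8 from B
Take 10 from A
Take 37 from A
Take 57 from B
Take 78 from B

Merged: [8, 10, 37, 57, 78, 93]


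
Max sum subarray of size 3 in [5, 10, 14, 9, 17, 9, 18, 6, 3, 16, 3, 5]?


[0:3]: 29
[1:4]: 33
[2:5]: 40
[3:6]: 35
[4:7]: 44
[5:8]: 33
[6:9]: 27
[7:10]: 25
[8:11]: 22
[9:12]: 24

Max: 44 at [4:7]


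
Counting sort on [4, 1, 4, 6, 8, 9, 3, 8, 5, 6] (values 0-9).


Input: [4, 1, 4, 6, 8, 9, 3, 8, 5, 6]
Counts: [0, 1, 0, 1, 2, 1, 2, 0, 2, 1]

Sorted: [1, 3, 4, 4, 5, 6, 6, 8, 8, 9]


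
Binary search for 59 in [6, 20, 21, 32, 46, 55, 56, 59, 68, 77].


Step 1: lo=0, hi=9, mid=4, val=46
Step 2: lo=5, hi=9, mid=7, val=59

Found at index 7


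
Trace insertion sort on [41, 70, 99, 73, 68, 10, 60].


Initial: [41, 70, 99, 73, 68, 10, 60]
Insert 70: [41, 70, 99, 73, 68, 10, 60]
Insert 99: [41, 70, 99, 73, 68, 10, 60]
Insert 73: [41, 70, 73, 99, 68, 10, 60]
Insert 68: [41, 68, 70, 73, 99, 10, 60]
Insert 10: [10, 41, 68, 70, 73, 99, 60]
Insert 60: [10, 41, 60, 68, 70, 73, 99]

Sorted: [10, 41, 60, 68, 70, 73, 99]


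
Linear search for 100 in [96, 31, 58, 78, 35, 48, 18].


i=0: 96!=100
i=1: 31!=100
i=2: 58!=100
i=3: 78!=100
i=4: 35!=100
i=5: 48!=100
i=6: 18!=100

Not found, 7 comps


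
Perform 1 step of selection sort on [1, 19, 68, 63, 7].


Initial: [1, 19, 68, 63, 7]
Step 1: min=1 at 0
  Swap: [1, 19, 68, 63, 7]

After 1 step: [1, 19, 68, 63, 7]


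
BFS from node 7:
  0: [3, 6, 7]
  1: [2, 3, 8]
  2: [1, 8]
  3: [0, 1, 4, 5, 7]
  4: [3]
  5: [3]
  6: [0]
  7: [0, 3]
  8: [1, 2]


Visit 7, enqueue [0, 3]
Visit 0, enqueue [6]
Visit 3, enqueue [1, 4, 5]
Visit 6, enqueue []
Visit 1, enqueue [2, 8]
Visit 4, enqueue []
Visit 5, enqueue []
Visit 2, enqueue []
Visit 8, enqueue []

BFS order: [7, 0, 3, 6, 1, 4, 5, 2, 8]


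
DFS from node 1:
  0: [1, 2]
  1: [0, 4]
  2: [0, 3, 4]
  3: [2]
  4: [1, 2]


Visit 1, push [4, 0]
Visit 0, push [2]
Visit 2, push [4, 3]
Visit 3, push []
Visit 4, push []

DFS order: [1, 0, 2, 3, 4]


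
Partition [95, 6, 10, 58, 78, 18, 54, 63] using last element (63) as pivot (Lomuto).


Pivot: 63
  6 <= 63: swap -> [6, 95, 10, 58, 78, 18, 54, 63]
  10 <= 63: swap -> [6, 10, 95, 58, 78, 18, 54, 63]
  58 <= 63: swap -> [6, 10, 58, 95, 78, 18, 54, 63]
  18 <= 63: swap -> [6, 10, 58, 18, 78, 95, 54, 63]
  54 <= 63: swap -> [6, 10, 58, 18, 54, 95, 78, 63]
Place pivot at 5: [6, 10, 58, 18, 54, 63, 78, 95]

Partitioned: [6, 10, 58, 18, 54, 63, 78, 95]


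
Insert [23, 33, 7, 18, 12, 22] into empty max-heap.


Insert 23: [23]
Insert 33: [33, 23]
Insert 7: [33, 23, 7]
Insert 18: [33, 23, 7, 18]
Insert 12: [33, 23, 7, 18, 12]
Insert 22: [33, 23, 22, 18, 12, 7]

Final heap: [33, 23, 22, 18, 12, 7]


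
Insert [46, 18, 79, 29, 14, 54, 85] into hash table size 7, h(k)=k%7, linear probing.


Insert 46: h=4 -> slot 4
Insert 18: h=4, 1 probes -> slot 5
Insert 79: h=2 -> slot 2
Insert 29: h=1 -> slot 1
Insert 14: h=0 -> slot 0
Insert 54: h=5, 1 probes -> slot 6
Insert 85: h=1, 2 probes -> slot 3

Table: [14, 29, 79, 85, 46, 18, 54]


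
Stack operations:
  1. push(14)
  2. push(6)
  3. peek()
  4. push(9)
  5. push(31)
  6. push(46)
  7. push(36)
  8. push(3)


push(14) -> [14]
push(6) -> [14, 6]
peek()->6
push(9) -> [14, 6, 9]
push(31) -> [14, 6, 9, 31]
push(46) -> [14, 6, 9, 31, 46]
push(36) -> [14, 6, 9, 31, 46, 36]
push(3) -> [14, 6, 9, 31, 46, 36, 3]

Final stack: [14, 6, 9, 31, 46, 36, 3]


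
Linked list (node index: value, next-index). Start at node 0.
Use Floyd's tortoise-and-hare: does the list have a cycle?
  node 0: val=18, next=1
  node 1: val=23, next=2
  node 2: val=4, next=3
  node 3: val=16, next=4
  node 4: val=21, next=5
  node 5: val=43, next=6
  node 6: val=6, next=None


Floyd's tortoise (slow, +1) and hare (fast, +2):
  init: slow=0, fast=0
  step 1: slow=1, fast=2
  step 2: slow=2, fast=4
  step 3: slow=3, fast=6
  step 4: fast -> None, no cycle

Cycle: no


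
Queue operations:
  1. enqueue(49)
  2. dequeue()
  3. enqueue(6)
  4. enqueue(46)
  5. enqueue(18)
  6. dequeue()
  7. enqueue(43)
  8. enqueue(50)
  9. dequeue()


enqueue(49) -> [49]
dequeue()->49, []
enqueue(6) -> [6]
enqueue(46) -> [6, 46]
enqueue(18) -> [6, 46, 18]
dequeue()->6, [46, 18]
enqueue(43) -> [46, 18, 43]
enqueue(50) -> [46, 18, 43, 50]
dequeue()->46, [18, 43, 50]

Final queue: [18, 43, 50]


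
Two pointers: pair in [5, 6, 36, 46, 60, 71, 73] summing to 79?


lo=0(5)+hi=6(73)=78
lo=1(6)+hi=6(73)=79

Yes: 6+73=79


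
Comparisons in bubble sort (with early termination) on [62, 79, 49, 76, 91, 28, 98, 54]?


Algorithm: bubble sort (with early termination)
Input: [62, 79, 49, 76, 91, 28, 98, 54]
Sorted: [28, 49, 54, 62, 76, 79, 91, 98]

27


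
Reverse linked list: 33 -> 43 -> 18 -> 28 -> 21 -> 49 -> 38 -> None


Step 1: curr=33, set curr.next=prev(None) | reversed so far: 33
Step 2: curr=43, set curr.next=prev(33) | reversed so far: 43 -> 33
Step 3: curr=18, set curr.next=prev(43) | reversed so far: 18 -> 43 -> 33
Step 4: curr=28, set curr.next=prev(18) | reversed so far: 28 -> 18 -> 43 -> 33
Step 5: curr=21, set curr.next=prev(28) | reversed so far: 21 -> 28 -> 18 -> 43 -> 33
Step 6: curr=49, set curr.next=prev(21) | reversed so far: 49 -> 21 -> 28 -> 18 -> 43 -> 33
Step 7: curr=38, set curr.next=prev(49) | reversed so far: 38 -> 49 -> 21 -> 28 -> 18 -> 43 -> 33

38 -> 49 -> 21 -> 28 -> 18 -> 43 -> 33 -> None


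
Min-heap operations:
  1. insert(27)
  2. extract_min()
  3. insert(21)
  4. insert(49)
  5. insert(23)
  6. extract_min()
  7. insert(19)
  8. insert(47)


insert(27) -> [27]
extract_min()->27, []
insert(21) -> [21]
insert(49) -> [21, 49]
insert(23) -> [21, 49, 23]
extract_min()->21, [23, 49]
insert(19) -> [19, 49, 23]
insert(47) -> [19, 47, 23, 49]

Final heap: [19, 47, 23, 49]


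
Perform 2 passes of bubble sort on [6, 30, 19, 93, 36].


Initial: [6, 30, 19, 93, 36]
Pass 1: [6, 19, 30, 36, 93] (2 swaps)
Pass 2: [6, 19, 30, 36, 93] (0 swaps)

After 2 passes: [6, 19, 30, 36, 93]


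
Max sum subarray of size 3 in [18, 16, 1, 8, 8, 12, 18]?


[0:3]: 35
[1:4]: 25
[2:5]: 17
[3:6]: 28
[4:7]: 38

Max: 38 at [4:7]


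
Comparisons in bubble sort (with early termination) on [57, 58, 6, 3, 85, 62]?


Algorithm: bubble sort (with early termination)
Input: [57, 58, 6, 3, 85, 62]
Sorted: [3, 6, 57, 58, 62, 85]

14


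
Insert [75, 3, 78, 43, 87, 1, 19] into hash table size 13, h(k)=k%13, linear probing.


Insert 75: h=10 -> slot 10
Insert 3: h=3 -> slot 3
Insert 78: h=0 -> slot 0
Insert 43: h=4 -> slot 4
Insert 87: h=9 -> slot 9
Insert 1: h=1 -> slot 1
Insert 19: h=6 -> slot 6

Table: [78, 1, None, 3, 43, None, 19, None, None, 87, 75, None, None]


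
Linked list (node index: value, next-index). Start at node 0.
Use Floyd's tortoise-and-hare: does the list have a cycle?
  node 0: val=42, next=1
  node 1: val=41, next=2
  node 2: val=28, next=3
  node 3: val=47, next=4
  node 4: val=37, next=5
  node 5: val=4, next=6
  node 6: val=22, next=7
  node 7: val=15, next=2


Floyd's tortoise (slow, +1) and hare (fast, +2):
  init: slow=0, fast=0
  step 1: slow=1, fast=2
  step 2: slow=2, fast=4
  step 3: slow=3, fast=6
  step 4: slow=4, fast=2
  step 5: slow=5, fast=4
  step 6: slow=6, fast=6
  slow == fast at node 6: cycle detected

Cycle: yes


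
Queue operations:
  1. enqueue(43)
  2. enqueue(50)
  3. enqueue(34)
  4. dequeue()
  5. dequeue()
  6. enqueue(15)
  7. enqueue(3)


enqueue(43) -> [43]
enqueue(50) -> [43, 50]
enqueue(34) -> [43, 50, 34]
dequeue()->43, [50, 34]
dequeue()->50, [34]
enqueue(15) -> [34, 15]
enqueue(3) -> [34, 15, 3]

Final queue: [34, 15, 3]


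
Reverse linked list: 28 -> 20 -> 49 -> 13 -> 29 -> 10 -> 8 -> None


Step 1: curr=28, set curr.next=prev(None) | reversed so far: 28
Step 2: curr=20, set curr.next=prev(28) | reversed so far: 20 -> 28
Step 3: curr=49, set curr.next=prev(20) | reversed so far: 49 -> 20 -> 28
Step 4: curr=13, set curr.next=prev(49) | reversed so far: 13 -> 49 -> 20 -> 28
Step 5: curr=29, set curr.next=prev(13) | reversed so far: 29 -> 13 -> 49 -> 20 -> 28
Step 6: curr=10, set curr.next=prev(29) | reversed so far: 10 -> 29 -> 13 -> 49 -> 20 -> 28
Step 7: curr=8, set curr.next=prev(10) | reversed so far: 8 -> 10 -> 29 -> 13 -> 49 -> 20 -> 28

8 -> 10 -> 29 -> 13 -> 49 -> 20 -> 28 -> None


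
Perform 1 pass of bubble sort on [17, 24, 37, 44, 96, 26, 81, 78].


Initial: [17, 24, 37, 44, 96, 26, 81, 78]
Pass 1: [17, 24, 37, 44, 26, 81, 78, 96] (3 swaps)

After 1 pass: [17, 24, 37, 44, 26, 81, 78, 96]


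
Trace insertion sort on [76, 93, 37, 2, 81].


Initial: [76, 93, 37, 2, 81]
Insert 93: [76, 93, 37, 2, 81]
Insert 37: [37, 76, 93, 2, 81]
Insert 2: [2, 37, 76, 93, 81]
Insert 81: [2, 37, 76, 81, 93]

Sorted: [2, 37, 76, 81, 93]


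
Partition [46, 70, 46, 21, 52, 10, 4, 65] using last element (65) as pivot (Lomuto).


Pivot: 65
  46 <= 65: advance i (no swap)
  46 <= 65: swap -> [46, 46, 70, 21, 52, 10, 4, 65]
  21 <= 65: swap -> [46, 46, 21, 70, 52, 10, 4, 65]
  52 <= 65: swap -> [46, 46, 21, 52, 70, 10, 4, 65]
  10 <= 65: swap -> [46, 46, 21, 52, 10, 70, 4, 65]
  4 <= 65: swap -> [46, 46, 21, 52, 10, 4, 70, 65]
Place pivot at 6: [46, 46, 21, 52, 10, 4, 65, 70]

Partitioned: [46, 46, 21, 52, 10, 4, 65, 70]


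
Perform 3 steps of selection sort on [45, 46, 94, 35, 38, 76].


Initial: [45, 46, 94, 35, 38, 76]
Step 1: min=35 at 3
  Swap: [35, 46, 94, 45, 38, 76]
Step 2: min=38 at 4
  Swap: [35, 38, 94, 45, 46, 76]
Step 3: min=45 at 3
  Swap: [35, 38, 45, 94, 46, 76]

After 3 steps: [35, 38, 45, 94, 46, 76]


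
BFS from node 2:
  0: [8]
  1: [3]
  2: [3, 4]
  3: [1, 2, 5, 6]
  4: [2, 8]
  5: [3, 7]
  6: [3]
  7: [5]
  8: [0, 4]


Visit 2, enqueue [3, 4]
Visit 3, enqueue [1, 5, 6]
Visit 4, enqueue [8]
Visit 1, enqueue []
Visit 5, enqueue [7]
Visit 6, enqueue []
Visit 8, enqueue [0]
Visit 7, enqueue []
Visit 0, enqueue []

BFS order: [2, 3, 4, 1, 5, 6, 8, 7, 0]


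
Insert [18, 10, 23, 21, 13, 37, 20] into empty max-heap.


Insert 18: [18]
Insert 10: [18, 10]
Insert 23: [23, 10, 18]
Insert 21: [23, 21, 18, 10]
Insert 13: [23, 21, 18, 10, 13]
Insert 37: [37, 21, 23, 10, 13, 18]
Insert 20: [37, 21, 23, 10, 13, 18, 20]

Final heap: [37, 21, 23, 10, 13, 18, 20]


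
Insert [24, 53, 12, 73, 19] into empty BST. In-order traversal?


Insert 24: root
Insert 53: R from 24
Insert 12: L from 24
Insert 73: R from 24 -> R from 53
Insert 19: L from 24 -> R from 12

In-order: [12, 19, 24, 53, 73]


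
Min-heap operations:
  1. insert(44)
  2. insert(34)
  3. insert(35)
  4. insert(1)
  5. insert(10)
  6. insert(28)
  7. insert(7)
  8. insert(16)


insert(44) -> [44]
insert(34) -> [34, 44]
insert(35) -> [34, 44, 35]
insert(1) -> [1, 34, 35, 44]
insert(10) -> [1, 10, 35, 44, 34]
insert(28) -> [1, 10, 28, 44, 34, 35]
insert(7) -> [1, 10, 7, 44, 34, 35, 28]
insert(16) -> [1, 10, 7, 16, 34, 35, 28, 44]

Final heap: [1, 10, 7, 16, 34, 35, 28, 44]


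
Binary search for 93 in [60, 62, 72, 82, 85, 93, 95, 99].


Step 1: lo=0, hi=7, mid=3, val=82
Step 2: lo=4, hi=7, mid=5, val=93

Found at index 5


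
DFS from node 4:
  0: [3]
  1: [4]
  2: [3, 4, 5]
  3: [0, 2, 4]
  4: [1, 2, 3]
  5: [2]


Visit 4, push [3, 2, 1]
Visit 1, push []
Visit 2, push [5, 3]
Visit 3, push [0]
Visit 0, push []
Visit 5, push []

DFS order: [4, 1, 2, 3, 0, 5]


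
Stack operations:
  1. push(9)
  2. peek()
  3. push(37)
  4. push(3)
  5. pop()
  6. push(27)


push(9) -> [9]
peek()->9
push(37) -> [9, 37]
push(3) -> [9, 37, 3]
pop()->3, [9, 37]
push(27) -> [9, 37, 27]

Final stack: [9, 37, 27]


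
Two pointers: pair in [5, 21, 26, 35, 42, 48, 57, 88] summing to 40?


lo=0(5)+hi=7(88)=93
lo=0(5)+hi=6(57)=62
lo=0(5)+hi=5(48)=53
lo=0(5)+hi=4(42)=47
lo=0(5)+hi=3(35)=40

Yes: 5+35=40


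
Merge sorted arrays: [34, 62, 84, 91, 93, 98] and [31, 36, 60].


Take 31 from B
Take 34 from A
Take 36 from B
Take 60 from B

Merged: [31, 34, 36, 60, 62, 84, 91, 93, 98]


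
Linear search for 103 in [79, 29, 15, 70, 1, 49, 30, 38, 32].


i=0: 79!=103
i=1: 29!=103
i=2: 15!=103
i=3: 70!=103
i=4: 1!=103
i=5: 49!=103
i=6: 30!=103
i=7: 38!=103
i=8: 32!=103

Not found, 9 comps


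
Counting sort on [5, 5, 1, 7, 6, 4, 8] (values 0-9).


Input: [5, 5, 1, 7, 6, 4, 8]
Counts: [0, 1, 0, 0, 1, 2, 1, 1, 1, 0]

Sorted: [1, 4, 5, 5, 6, 7, 8]


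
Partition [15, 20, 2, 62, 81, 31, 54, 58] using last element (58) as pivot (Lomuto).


Pivot: 58
  15 <= 58: advance i (no swap)
  20 <= 58: advance i (no swap)
  2 <= 58: advance i (no swap)
  31 <= 58: swap -> [15, 20, 2, 31, 81, 62, 54, 58]
  54 <= 58: swap -> [15, 20, 2, 31, 54, 62, 81, 58]
Place pivot at 5: [15, 20, 2, 31, 54, 58, 81, 62]

Partitioned: [15, 20, 2, 31, 54, 58, 81, 62]


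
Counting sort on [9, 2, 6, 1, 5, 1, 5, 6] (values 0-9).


Input: [9, 2, 6, 1, 5, 1, 5, 6]
Counts: [0, 2, 1, 0, 0, 2, 2, 0, 0, 1]

Sorted: [1, 1, 2, 5, 5, 6, 6, 9]


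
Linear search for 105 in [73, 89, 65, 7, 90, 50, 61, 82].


i=0: 73!=105
i=1: 89!=105
i=2: 65!=105
i=3: 7!=105
i=4: 90!=105
i=5: 50!=105
i=6: 61!=105
i=7: 82!=105

Not found, 8 comps


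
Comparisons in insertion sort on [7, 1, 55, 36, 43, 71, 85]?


Algorithm: insertion sort
Input: [7, 1, 55, 36, 43, 71, 85]
Sorted: [1, 7, 36, 43, 55, 71, 85]

8


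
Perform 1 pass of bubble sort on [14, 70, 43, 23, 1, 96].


Initial: [14, 70, 43, 23, 1, 96]
Pass 1: [14, 43, 23, 1, 70, 96] (3 swaps)

After 1 pass: [14, 43, 23, 1, 70, 96]


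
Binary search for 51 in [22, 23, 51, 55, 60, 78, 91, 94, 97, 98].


Step 1: lo=0, hi=9, mid=4, val=60
Step 2: lo=0, hi=3, mid=1, val=23
Step 3: lo=2, hi=3, mid=2, val=51

Found at index 2


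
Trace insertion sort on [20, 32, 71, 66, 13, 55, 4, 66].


Initial: [20, 32, 71, 66, 13, 55, 4, 66]
Insert 32: [20, 32, 71, 66, 13, 55, 4, 66]
Insert 71: [20, 32, 71, 66, 13, 55, 4, 66]
Insert 66: [20, 32, 66, 71, 13, 55, 4, 66]
Insert 13: [13, 20, 32, 66, 71, 55, 4, 66]
Insert 55: [13, 20, 32, 55, 66, 71, 4, 66]
Insert 4: [4, 13, 20, 32, 55, 66, 71, 66]
Insert 66: [4, 13, 20, 32, 55, 66, 66, 71]

Sorted: [4, 13, 20, 32, 55, 66, 66, 71]


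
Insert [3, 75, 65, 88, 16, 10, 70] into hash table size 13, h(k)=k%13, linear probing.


Insert 3: h=3 -> slot 3
Insert 75: h=10 -> slot 10
Insert 65: h=0 -> slot 0
Insert 88: h=10, 1 probes -> slot 11
Insert 16: h=3, 1 probes -> slot 4
Insert 10: h=10, 2 probes -> slot 12
Insert 70: h=5 -> slot 5

Table: [65, None, None, 3, 16, 70, None, None, None, None, 75, 88, 10]


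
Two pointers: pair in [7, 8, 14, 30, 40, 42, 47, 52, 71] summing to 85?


lo=0(7)+hi=8(71)=78
lo=1(8)+hi=8(71)=79
lo=2(14)+hi=8(71)=85

Yes: 14+71=85


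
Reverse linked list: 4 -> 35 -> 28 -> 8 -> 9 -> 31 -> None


Step 1: curr=4, set curr.next=prev(None) | reversed so far: 4
Step 2: curr=35, set curr.next=prev(4) | reversed so far: 35 -> 4
Step 3: curr=28, set curr.next=prev(35) | reversed so far: 28 -> 35 -> 4
Step 4: curr=8, set curr.next=prev(28) | reversed so far: 8 -> 28 -> 35 -> 4
Step 5: curr=9, set curr.next=prev(8) | reversed so far: 9 -> 8 -> 28 -> 35 -> 4
Step 6: curr=31, set curr.next=prev(9) | reversed so far: 31 -> 9 -> 8 -> 28 -> 35 -> 4

31 -> 9 -> 8 -> 28 -> 35 -> 4 -> None


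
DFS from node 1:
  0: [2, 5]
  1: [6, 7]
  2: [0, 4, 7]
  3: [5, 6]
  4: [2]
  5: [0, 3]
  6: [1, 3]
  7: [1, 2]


Visit 1, push [7, 6]
Visit 6, push [3]
Visit 3, push [5]
Visit 5, push [0]
Visit 0, push [2]
Visit 2, push [7, 4]
Visit 4, push []
Visit 7, push []

DFS order: [1, 6, 3, 5, 0, 2, 4, 7]


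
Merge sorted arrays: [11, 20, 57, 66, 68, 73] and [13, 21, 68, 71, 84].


Take 11 from A
Take 13 from B
Take 20 from A
Take 21 from B
Take 57 from A
Take 66 from A
Take 68 from A
Take 68 from B
Take 71 from B
Take 73 from A

Merged: [11, 13, 20, 21, 57, 66, 68, 68, 71, 73, 84]


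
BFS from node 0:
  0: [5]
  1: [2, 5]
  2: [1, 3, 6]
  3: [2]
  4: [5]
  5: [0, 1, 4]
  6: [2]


Visit 0, enqueue [5]
Visit 5, enqueue [1, 4]
Visit 1, enqueue [2]
Visit 4, enqueue []
Visit 2, enqueue [3, 6]
Visit 3, enqueue []
Visit 6, enqueue []

BFS order: [0, 5, 1, 4, 2, 3, 6]


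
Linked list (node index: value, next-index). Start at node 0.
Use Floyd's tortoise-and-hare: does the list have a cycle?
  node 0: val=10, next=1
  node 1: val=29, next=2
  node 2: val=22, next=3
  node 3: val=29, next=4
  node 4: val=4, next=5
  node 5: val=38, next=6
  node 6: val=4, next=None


Floyd's tortoise (slow, +1) and hare (fast, +2):
  init: slow=0, fast=0
  step 1: slow=1, fast=2
  step 2: slow=2, fast=4
  step 3: slow=3, fast=6
  step 4: fast -> None, no cycle

Cycle: no


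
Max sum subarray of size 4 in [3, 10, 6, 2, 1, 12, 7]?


[0:4]: 21
[1:5]: 19
[2:6]: 21
[3:7]: 22

Max: 22 at [3:7]


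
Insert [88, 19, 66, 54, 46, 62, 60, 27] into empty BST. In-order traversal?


Insert 88: root
Insert 19: L from 88
Insert 66: L from 88 -> R from 19
Insert 54: L from 88 -> R from 19 -> L from 66
Insert 46: L from 88 -> R from 19 -> L from 66 -> L from 54
Insert 62: L from 88 -> R from 19 -> L from 66 -> R from 54
Insert 60: L from 88 -> R from 19 -> L from 66 -> R from 54 -> L from 62
Insert 27: L from 88 -> R from 19 -> L from 66 -> L from 54 -> L from 46

In-order: [19, 27, 46, 54, 60, 62, 66, 88]


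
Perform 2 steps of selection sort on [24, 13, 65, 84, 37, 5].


Initial: [24, 13, 65, 84, 37, 5]
Step 1: min=5 at 5
  Swap: [5, 13, 65, 84, 37, 24]
Step 2: min=13 at 1
  Swap: [5, 13, 65, 84, 37, 24]

After 2 steps: [5, 13, 65, 84, 37, 24]


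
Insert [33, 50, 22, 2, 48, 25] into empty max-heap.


Insert 33: [33]
Insert 50: [50, 33]
Insert 22: [50, 33, 22]
Insert 2: [50, 33, 22, 2]
Insert 48: [50, 48, 22, 2, 33]
Insert 25: [50, 48, 25, 2, 33, 22]

Final heap: [50, 48, 25, 2, 33, 22]


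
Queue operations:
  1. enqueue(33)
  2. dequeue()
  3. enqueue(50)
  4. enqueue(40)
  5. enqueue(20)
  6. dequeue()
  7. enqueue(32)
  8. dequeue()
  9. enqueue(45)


enqueue(33) -> [33]
dequeue()->33, []
enqueue(50) -> [50]
enqueue(40) -> [50, 40]
enqueue(20) -> [50, 40, 20]
dequeue()->50, [40, 20]
enqueue(32) -> [40, 20, 32]
dequeue()->40, [20, 32]
enqueue(45) -> [20, 32, 45]

Final queue: [20, 32, 45]


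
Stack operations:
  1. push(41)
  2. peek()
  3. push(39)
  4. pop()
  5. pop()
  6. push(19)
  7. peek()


push(41) -> [41]
peek()->41
push(39) -> [41, 39]
pop()->39, [41]
pop()->41, []
push(19) -> [19]
peek()->19

Final stack: [19]


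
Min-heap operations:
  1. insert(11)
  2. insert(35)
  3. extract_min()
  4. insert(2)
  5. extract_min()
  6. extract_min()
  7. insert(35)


insert(11) -> [11]
insert(35) -> [11, 35]
extract_min()->11, [35]
insert(2) -> [2, 35]
extract_min()->2, [35]
extract_min()->35, []
insert(35) -> [35]

Final heap: [35]


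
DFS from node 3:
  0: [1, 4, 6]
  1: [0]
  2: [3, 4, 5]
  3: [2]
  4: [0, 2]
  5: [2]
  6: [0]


Visit 3, push [2]
Visit 2, push [5, 4]
Visit 4, push [0]
Visit 0, push [6, 1]
Visit 1, push []
Visit 6, push []
Visit 5, push []

DFS order: [3, 2, 4, 0, 1, 6, 5]
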